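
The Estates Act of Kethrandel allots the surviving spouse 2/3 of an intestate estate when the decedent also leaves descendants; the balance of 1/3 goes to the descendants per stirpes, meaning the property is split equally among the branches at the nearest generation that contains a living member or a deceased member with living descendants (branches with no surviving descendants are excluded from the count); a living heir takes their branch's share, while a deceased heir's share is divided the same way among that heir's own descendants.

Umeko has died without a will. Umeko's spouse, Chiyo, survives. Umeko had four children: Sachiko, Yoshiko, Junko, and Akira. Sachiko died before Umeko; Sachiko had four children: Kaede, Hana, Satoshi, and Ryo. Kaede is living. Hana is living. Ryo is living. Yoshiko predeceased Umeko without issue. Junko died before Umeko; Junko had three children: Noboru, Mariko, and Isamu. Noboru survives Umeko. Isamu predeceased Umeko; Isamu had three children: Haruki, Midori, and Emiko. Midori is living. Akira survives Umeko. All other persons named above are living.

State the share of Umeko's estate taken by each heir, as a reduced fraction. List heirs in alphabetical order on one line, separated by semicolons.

Akira 1/9; Chiyo 2/3; Emiko 1/81; Hana 1/36; Haruki 1/81; Kaede 1/36; Mariko 1/27; Midori 1/81; Noboru 1/27; Ryo 1/36; Satoshi 1/36

Chiyo, as surviving spouse, takes 2/3.
The remaining 1/3 passes to Umeko's descendants per stirpes.
Yoshiko left no surviving issue, so that branch lapses and is disregarded.
The 1/3 is divided into 3 equal shares of 1/9 among Sachiko, Junko, Akira.
Sachiko predeceased; the 1/9 allotted to Sachiko's branch passes to Sachiko's issue by representation.
The 1/9 is divided into 4 equal shares of 1/36 among Kaede, Hana, Satoshi, Ryo.
Kaede is living and takes 1/36.
Hana is living and takes 1/36.
Satoshi is living and takes 1/36.
Ryo is living and takes 1/36.
Junko predeceased; the 1/9 allotted to Junko's branch passes to Junko's issue by representation.
The 1/9 is divided into 3 equal shares of 1/27 among Noboru, Mariko, Isamu.
Noboru is living and takes 1/27.
Mariko is living and takes 1/27.
Isamu predeceased; the 1/27 allotted to Isamu's branch passes to Isamu's issue by representation.
The 1/27 is divided into 3 equal shares of 1/81 among Haruki, Midori, Emiko.
Haruki is living and takes 1/81.
Midori is living and takes 1/81.
Emiko is living and takes 1/81.
Akira is living and takes 1/9.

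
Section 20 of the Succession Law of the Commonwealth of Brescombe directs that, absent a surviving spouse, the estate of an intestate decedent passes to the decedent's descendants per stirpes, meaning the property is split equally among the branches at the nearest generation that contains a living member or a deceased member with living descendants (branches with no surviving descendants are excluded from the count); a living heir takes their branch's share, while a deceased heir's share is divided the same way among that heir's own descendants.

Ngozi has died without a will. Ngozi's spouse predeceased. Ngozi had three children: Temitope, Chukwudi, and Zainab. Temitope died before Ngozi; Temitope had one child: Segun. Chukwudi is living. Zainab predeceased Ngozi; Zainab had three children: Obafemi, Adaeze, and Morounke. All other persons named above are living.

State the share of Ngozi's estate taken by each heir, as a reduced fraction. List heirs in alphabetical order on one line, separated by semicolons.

Adaeze 1/9; Chukwudi 1/3; Morounke 1/9; Obafemi 1/9; Segun 1/3

There is no surviving spouse, so the entire estate passes to Ngozi's descendants per stirpes.
The estate is divided into 3 equal shares of 1/3 among Temitope, Chukwudi, Zainab.
Temitope predeceased; the 1/3 allotted to Temitope's branch passes to Temitope's issue by representation.
Segun is the sole taker at this level and receives the full 1/3.
Chukwudi is living and takes 1/3.
Zainab predeceased; the 1/3 allotted to Zainab's branch passes to Zainab's issue by representation.
The 1/3 is divided into 3 equal shares of 1/9 among Obafemi, Adaeze, Morounke.
Obafemi is living and takes 1/9.
Adaeze is living and takes 1/9.
Morounke is living and takes 1/9.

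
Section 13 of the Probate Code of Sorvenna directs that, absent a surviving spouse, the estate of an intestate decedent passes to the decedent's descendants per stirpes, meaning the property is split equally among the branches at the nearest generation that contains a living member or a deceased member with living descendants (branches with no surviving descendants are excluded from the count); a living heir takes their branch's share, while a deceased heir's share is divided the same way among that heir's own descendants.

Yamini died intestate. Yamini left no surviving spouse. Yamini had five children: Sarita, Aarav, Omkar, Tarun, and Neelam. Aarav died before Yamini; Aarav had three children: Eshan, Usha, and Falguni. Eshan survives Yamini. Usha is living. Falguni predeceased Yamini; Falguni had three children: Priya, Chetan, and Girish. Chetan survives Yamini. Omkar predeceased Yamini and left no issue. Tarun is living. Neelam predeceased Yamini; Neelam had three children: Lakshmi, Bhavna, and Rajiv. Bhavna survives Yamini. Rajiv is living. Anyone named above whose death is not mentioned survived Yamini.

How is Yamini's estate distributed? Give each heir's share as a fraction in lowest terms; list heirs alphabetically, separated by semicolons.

There is no surviving spouse, so the entire estate passes to Yamini's descendants per stirpes.
Omkar left no surviving issue, so that branch lapses and is disregarded.
The estate is divided into 4 equal shares of 1/4 among Sarita, Aarav, Tarun, Neelam.
Sarita is living and takes 1/4.
Aarav predeceased; the 1/4 allotted to Aarav's branch passes to Aarav's issue by representation.
The 1/4 is divided into 3 equal shares of 1/12 among Eshan, Usha, Falguni.
Eshan is living and takes 1/12.
Usha is living and takes 1/12.
Falguni predeceased; the 1/12 allotted to Falguni's branch passes to Falguni's issue by representation.
The 1/12 is divided into 3 equal shares of 1/36 among Priya, Chetan, Girish.
Priya is living and takes 1/36.
Chetan is living and takes 1/36.
Girish is living and takes 1/36.
Tarun is living and takes 1/4.
Neelam predeceased; the 1/4 allotted to Neelam's branch passes to Neelam's issue by representation.
The 1/4 is divided into 3 equal shares of 1/12 among Lakshmi, Bhavna, Rajiv.
Lakshmi is living and takes 1/12.
Bhavna is living and takes 1/12.
Rajiv is living and takes 1/12.

Bhavna 1/12; Chetan 1/36; Eshan 1/12; Girish 1/36; Lakshmi 1/12; Priya 1/36; Rajiv 1/12; Sarita 1/4; Tarun 1/4; Usha 1/12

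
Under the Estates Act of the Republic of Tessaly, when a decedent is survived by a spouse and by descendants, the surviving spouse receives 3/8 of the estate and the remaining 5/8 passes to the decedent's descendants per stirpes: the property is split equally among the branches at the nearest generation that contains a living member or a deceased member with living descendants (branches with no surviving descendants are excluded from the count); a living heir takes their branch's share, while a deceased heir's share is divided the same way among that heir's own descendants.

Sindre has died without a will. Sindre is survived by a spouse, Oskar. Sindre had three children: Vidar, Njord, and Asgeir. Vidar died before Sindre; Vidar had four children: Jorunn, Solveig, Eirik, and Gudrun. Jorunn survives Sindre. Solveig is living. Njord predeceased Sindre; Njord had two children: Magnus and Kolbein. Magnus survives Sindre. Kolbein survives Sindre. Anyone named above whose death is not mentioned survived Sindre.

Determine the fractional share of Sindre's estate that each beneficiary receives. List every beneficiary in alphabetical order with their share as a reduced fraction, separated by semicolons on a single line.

Asgeir 5/24; Eirik 5/96; Gudrun 5/96; Jorunn 5/96; Kolbein 5/48; Magnus 5/48; Oskar 3/8; Solveig 5/96

Oskar, as surviving spouse, takes 3/8.
The remaining 5/8 passes to Sindre's descendants per stirpes.
The 5/8 is divided into 3 equal shares of 5/24 among Vidar, Njord, Asgeir.
Vidar predeceased; the 5/24 allotted to Vidar's branch passes to Vidar's issue by representation.
The 5/24 is divided into 4 equal shares of 5/96 among Jorunn, Solveig, Eirik, Gudrun.
Jorunn is living and takes 5/96.
Solveig is living and takes 5/96.
Eirik is living and takes 5/96.
Gudrun is living and takes 5/96.
Njord predeceased; the 5/24 allotted to Njord's branch passes to Njord's issue by representation.
The 5/24 is divided into 2 equal shares of 5/48 among Magnus, Kolbein.
Magnus is living and takes 5/48.
Kolbein is living and takes 5/48.
Asgeir is living and takes 5/24.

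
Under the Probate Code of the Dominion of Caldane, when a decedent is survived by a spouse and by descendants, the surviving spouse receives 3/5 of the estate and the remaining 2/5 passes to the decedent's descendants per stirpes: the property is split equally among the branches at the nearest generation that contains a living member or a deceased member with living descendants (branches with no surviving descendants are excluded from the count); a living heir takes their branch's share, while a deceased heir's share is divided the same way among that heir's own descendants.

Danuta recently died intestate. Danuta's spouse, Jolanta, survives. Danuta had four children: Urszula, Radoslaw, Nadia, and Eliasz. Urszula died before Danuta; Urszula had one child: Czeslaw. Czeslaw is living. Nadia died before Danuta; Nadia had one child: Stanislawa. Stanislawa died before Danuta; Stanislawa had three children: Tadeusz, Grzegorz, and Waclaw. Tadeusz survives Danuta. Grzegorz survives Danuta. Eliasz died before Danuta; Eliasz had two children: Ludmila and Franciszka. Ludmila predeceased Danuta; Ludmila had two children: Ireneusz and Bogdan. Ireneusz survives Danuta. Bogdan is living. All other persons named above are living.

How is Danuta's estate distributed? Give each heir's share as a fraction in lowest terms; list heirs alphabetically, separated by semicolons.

Bogdan 1/40; Czeslaw 1/10; Franciszka 1/20; Grzegorz 1/30; Ireneusz 1/40; Jolanta 3/5; Radoslaw 1/10; Tadeusz 1/30; Waclaw 1/30

Jolanta, as surviving spouse, takes 3/5.
The remaining 2/5 passes to Danuta's descendants per stirpes.
The 2/5 is divided into 4 equal shares of 1/10 among Urszula, Radoslaw, Nadia, Eliasz.
Urszula predeceased; the 1/10 allotted to Urszula's branch passes to Urszula's issue by representation.
Czeslaw is the sole taker at this level and receives the full 1/10.
Radoslaw is living and takes 1/10.
Nadia predeceased; the 1/10 allotted to Nadia's branch passes to Nadia's issue by representation.
Stanislawa's line is the sole branch at this level, so the full 1/10 passes to Stanislawa's issue by representation.
The 1/10 is divided into 3 equal shares of 1/30 among Tadeusz, Grzegorz, Waclaw.
Tadeusz is living and takes 1/30.
Grzegorz is living and takes 1/30.
Waclaw is living and takes 1/30.
Eliasz predeceased; the 1/10 allotted to Eliasz's branch passes to Eliasz's issue by representation.
The 1/10 is divided into 2 equal shares of 1/20 among Ludmila, Franciszka.
Ludmila predeceased; the 1/20 allotted to Ludmila's branch passes to Ludmila's issue by representation.
The 1/20 is divided into 2 equal shares of 1/40 among Ireneusz, Bogdan.
Ireneusz is living and takes 1/40.
Bogdan is living and takes 1/40.
Franciszka is living and takes 1/20.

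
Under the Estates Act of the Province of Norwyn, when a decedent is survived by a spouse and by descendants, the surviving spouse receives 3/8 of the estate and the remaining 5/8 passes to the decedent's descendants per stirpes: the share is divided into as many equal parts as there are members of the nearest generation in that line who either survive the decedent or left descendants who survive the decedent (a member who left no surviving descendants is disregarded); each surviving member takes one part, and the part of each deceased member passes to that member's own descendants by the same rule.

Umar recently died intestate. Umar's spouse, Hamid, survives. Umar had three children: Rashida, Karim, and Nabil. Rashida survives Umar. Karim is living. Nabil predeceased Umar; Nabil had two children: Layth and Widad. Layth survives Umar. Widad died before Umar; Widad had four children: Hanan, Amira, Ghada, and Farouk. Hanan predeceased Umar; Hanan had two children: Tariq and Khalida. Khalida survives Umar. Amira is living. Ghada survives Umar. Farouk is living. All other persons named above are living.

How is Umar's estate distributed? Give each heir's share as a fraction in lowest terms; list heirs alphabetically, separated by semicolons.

Hamid, as surviving spouse, takes 3/8.
The remaining 5/8 passes to Umar's descendants per stirpes.
The 5/8 is divided into 3 equal shares of 5/24 among Rashida, Karim, Nabil.
Rashida is living and takes 5/24.
Karim is living and takes 5/24.
Nabil predeceased; the 5/24 allotted to Nabil's branch passes to Nabil's issue by representation.
The 5/24 is divided into 2 equal shares of 5/48 among Layth, Widad.
Layth is living and takes 5/48.
Widad predeceased; the 5/48 allotted to Widad's branch passes to Widad's issue by representation.
The 5/48 is divided into 4 equal shares of 5/192 among Hanan, Amira, Ghada, Farouk.
Hanan predeceased; the 5/192 allotted to Hanan's branch passes to Hanan's issue by representation.
The 5/192 is divided into 2 equal shares of 5/384 among Tariq, Khalida.
Tariq is living and takes 5/384.
Khalida is living and takes 5/384.
Amira is living and takes 5/192.
Ghada is living and takes 5/192.
Farouk is living and takes 5/192.

Amira 5/192; Farouk 5/192; Ghada 5/192; Hamid 3/8; Karim 5/24; Khalida 5/384; Layth 5/48; Rashida 5/24; Tariq 5/384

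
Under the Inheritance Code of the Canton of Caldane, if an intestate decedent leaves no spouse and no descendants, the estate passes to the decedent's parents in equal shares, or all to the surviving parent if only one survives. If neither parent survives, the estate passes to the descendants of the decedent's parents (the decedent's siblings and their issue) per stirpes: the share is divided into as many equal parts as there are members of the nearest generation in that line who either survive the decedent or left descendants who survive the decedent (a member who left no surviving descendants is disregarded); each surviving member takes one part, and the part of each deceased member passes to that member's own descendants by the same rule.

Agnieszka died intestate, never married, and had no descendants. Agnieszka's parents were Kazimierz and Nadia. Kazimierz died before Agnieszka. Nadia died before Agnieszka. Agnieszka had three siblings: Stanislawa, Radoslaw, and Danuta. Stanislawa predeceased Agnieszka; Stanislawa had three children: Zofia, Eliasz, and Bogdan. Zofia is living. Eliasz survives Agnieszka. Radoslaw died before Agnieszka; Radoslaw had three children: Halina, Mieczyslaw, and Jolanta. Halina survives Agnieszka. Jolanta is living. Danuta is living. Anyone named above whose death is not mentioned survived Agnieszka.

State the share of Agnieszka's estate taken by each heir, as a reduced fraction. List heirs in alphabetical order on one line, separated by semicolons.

Neither parent survives and there are no descendants, so the estate passes to Agnieszka's siblings and their issue per stirpes.
The estate is divided into 3 equal shares of 1/3 among Stanislawa, Radoslaw, Danuta.
Stanislawa predeceased; the 1/3 allotted to Stanislawa's branch passes to Stanislawa's issue by representation.
The 1/3 is divided into 3 equal shares of 1/9 among Zofia, Eliasz, Bogdan.
Zofia is living and takes 1/9.
Eliasz is living and takes 1/9.
Bogdan is living and takes 1/9.
Radoslaw predeceased; the 1/3 allotted to Radoslaw's branch passes to Radoslaw's issue by representation.
The 1/3 is divided into 3 equal shares of 1/9 among Halina, Mieczyslaw, Jolanta.
Halina is living and takes 1/9.
Mieczyslaw is living and takes 1/9.
Jolanta is living and takes 1/9.
Danuta is living and takes 1/3.

Bogdan 1/9; Danuta 1/3; Eliasz 1/9; Halina 1/9; Jolanta 1/9; Mieczyslaw 1/9; Zofia 1/9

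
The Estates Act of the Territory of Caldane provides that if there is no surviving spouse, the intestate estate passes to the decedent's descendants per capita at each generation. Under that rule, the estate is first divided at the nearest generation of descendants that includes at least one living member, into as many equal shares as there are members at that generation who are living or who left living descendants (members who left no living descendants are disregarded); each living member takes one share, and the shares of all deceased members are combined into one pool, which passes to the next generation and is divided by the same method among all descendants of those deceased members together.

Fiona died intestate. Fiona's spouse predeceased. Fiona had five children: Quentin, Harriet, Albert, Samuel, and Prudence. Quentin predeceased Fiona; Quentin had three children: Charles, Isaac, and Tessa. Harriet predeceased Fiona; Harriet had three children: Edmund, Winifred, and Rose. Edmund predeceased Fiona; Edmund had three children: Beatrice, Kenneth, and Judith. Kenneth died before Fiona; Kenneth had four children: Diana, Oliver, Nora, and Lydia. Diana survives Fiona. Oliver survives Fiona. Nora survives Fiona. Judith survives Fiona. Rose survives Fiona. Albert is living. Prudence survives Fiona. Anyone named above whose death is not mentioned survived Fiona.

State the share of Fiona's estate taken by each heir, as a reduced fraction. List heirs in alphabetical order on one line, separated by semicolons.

Albert 1/5; Beatrice 1/45; Charles 1/15; Diana 1/180; Isaac 1/15; Judith 1/45; Lydia 1/180; Nora 1/180; Oliver 1/180; Prudence 1/5; Rose 1/15; Samuel 1/5; Tessa 1/15; Winifred 1/15

There is no surviving spouse, so the entire estate passes to Fiona's descendants per capita at each generation.
At generation 1 (Quentin, Harriet, Albert, Samuel, Prudence) there are 5 shares of (1)/5 = 1/5 each.
Living: Albert, Samuel, and Prudence — each takes 1/5.
Deceased: Quentin and Harriet. Their combined 2/5 is pooled and carried to generation 2.
At generation 2 (Charles, Isaac, Tessa, Edmund, Winifred, Rose) there are 6 shares of (2/5)/6 = 1/15 each.
Living: Charles, Isaac, Tessa, Winifred, and Rose — each takes 1/15.
Deceased: Edmund. That 1/15 share is carried to generation 3.
At generation 3 (Beatrice, Kenneth, Judith) there are 3 shares of (1/15)/3 = 1/45 each.
Living: Beatrice and Judith — each takes 1/45.
Deceased: Kenneth. That 1/45 share is carried to generation 4.
At generation 4 (Diana, Oliver, Nora, Lydia) there are 4 shares of (1/45)/4 = 1/180 each.
Living: Diana, Oliver, Nora, and Lydia — each takes 1/180.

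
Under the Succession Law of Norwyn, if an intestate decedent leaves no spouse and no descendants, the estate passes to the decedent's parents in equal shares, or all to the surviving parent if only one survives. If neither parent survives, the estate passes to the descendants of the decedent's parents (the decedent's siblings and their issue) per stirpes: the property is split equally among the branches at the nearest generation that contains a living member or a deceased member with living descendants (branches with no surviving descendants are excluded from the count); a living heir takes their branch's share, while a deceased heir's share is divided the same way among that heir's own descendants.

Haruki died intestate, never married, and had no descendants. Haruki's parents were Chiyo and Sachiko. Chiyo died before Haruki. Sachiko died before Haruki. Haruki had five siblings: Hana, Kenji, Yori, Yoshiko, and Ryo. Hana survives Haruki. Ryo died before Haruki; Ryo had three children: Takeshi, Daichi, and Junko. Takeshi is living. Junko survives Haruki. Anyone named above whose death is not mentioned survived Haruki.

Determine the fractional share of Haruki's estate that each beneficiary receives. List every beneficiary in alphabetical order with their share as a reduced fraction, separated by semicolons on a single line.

Daichi 1/15; Hana 1/5; Junko 1/15; Kenji 1/5; Takeshi 1/15; Yori 1/5; Yoshiko 1/5

Neither parent survives and there are no descendants, so the estate passes to Haruki's siblings and their issue per stirpes.
The estate is divided into 5 equal shares of 1/5 among Hana, Kenji, Yori, Yoshiko, Ryo.
Hana is living and takes 1/5.
Kenji is living and takes 1/5.
Yori is living and takes 1/5.
Yoshiko is living and takes 1/5.
Ryo predeceased; the 1/5 allotted to Ryo's branch passes to Ryo's issue by representation.
The 1/5 is divided into 3 equal shares of 1/15 among Takeshi, Daichi, Junko.
Takeshi is living and takes 1/15.
Daichi is living and takes 1/15.
Junko is living and takes 1/15.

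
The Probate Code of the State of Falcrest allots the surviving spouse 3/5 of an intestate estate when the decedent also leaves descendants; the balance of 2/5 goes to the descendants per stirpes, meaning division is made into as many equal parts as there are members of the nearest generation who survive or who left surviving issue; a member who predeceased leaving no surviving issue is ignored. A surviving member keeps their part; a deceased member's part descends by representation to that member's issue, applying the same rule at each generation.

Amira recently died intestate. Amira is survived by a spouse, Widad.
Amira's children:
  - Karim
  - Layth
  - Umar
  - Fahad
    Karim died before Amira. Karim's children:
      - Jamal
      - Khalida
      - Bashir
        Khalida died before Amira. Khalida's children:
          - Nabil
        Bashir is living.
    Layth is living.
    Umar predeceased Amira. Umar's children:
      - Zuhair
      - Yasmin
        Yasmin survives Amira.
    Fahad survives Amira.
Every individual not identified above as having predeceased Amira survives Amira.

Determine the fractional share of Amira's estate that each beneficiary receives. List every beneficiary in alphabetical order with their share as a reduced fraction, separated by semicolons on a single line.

Bashir 1/30; Fahad 1/10; Jamal 1/30; Layth 1/10; Nabil 1/30; Widad 3/5; Yasmin 1/20; Zuhair 1/20

Widad, as surviving spouse, takes 3/5.
The remaining 2/5 passes to Amira's descendants per stirpes.
The 2/5 is divided into 4 equal shares of 1/10 among Karim, Layth, Umar, Fahad.
Karim predeceased; the 1/10 allotted to Karim's branch passes to Karim's issue by representation.
The 1/10 is divided into 3 equal shares of 1/30 among Jamal, Khalida, Bashir.
Jamal is living and takes 1/30.
Khalida predeceased; the 1/30 allotted to Khalida's branch passes to Khalida's issue by representation.
Nabil is the sole taker at this level and receives the full 1/30.
Bashir is living and takes 1/30.
Layth is living and takes 1/10.
Umar predeceased; the 1/10 allotted to Umar's branch passes to Umar's issue by representation.
The 1/10 is divided into 2 equal shares of 1/20 among Zuhair, Yasmin.
Zuhair is living and takes 1/20.
Yasmin is living and takes 1/20.
Fahad is living and takes 1/10.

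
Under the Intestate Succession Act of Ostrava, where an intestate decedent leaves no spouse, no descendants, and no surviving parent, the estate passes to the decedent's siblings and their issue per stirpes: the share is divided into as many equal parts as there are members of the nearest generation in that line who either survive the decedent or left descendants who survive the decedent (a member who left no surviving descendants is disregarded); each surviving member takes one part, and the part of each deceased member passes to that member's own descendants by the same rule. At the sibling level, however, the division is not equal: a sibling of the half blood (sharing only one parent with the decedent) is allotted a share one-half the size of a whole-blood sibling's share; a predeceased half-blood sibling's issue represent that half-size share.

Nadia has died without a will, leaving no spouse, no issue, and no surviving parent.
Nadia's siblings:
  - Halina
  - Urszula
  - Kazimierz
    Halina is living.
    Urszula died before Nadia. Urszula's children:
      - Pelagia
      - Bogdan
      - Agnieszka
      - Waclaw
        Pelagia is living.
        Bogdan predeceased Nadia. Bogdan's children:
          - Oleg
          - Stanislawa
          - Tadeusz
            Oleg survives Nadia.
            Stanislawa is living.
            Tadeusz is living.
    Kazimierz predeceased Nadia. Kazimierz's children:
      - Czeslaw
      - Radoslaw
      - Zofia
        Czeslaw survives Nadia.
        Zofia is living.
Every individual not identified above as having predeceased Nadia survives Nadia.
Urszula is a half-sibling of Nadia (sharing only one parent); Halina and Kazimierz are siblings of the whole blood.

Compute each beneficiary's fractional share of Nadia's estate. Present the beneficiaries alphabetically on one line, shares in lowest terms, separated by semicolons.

No spouse, descendants, or parent survives, so the estate passes to Nadia's siblings per stirpes.
Half-blood siblings count for one-half the weight of whole-blood siblings at the initial division.
Dividing 1 in proportion to weights (total weight 5/2): Halina (weight 1) → 2/5; Urszula (weight 1/2) → 1/5; Kazimierz (weight 1) → 2/5.
Halina is living and takes 2/5.
Urszula predeceased; the 1/5 allotted to Urszula's branch passes to Urszula's issue by representation.
The 1/5 is divided into 4 equal shares of 1/20 among Pelagia, Bogdan, Agnieszka, Waclaw.
Pelagia is living and takes 1/20.
Bogdan predeceased; the 1/20 allotted to Bogdan's branch passes to Bogdan's issue by representation.
The 1/20 is divided into 3 equal shares of 1/60 among Oleg, Stanislawa, Tadeusz.
Oleg is living and takes 1/60.
Stanislawa is living and takes 1/60.
Tadeusz is living and takes 1/60.
Agnieszka is living and takes 1/20.
Waclaw is living and takes 1/20.
Kazimierz predeceased; the 2/5 allotted to Kazimierz's branch passes to Kazimierz's issue by representation.
The 2/5 is divided into 3 equal shares of 2/15 among Czeslaw, Radoslaw, Zofia.
Czeslaw is living and takes 2/15.
Radoslaw is living and takes 2/15.
Zofia is living and takes 2/15.

Agnieszka 1/20; Czeslaw 2/15; Halina 2/5; Oleg 1/60; Pelagia 1/20; Radoslaw 2/15; Stanislawa 1/60; Tadeusz 1/60; Waclaw 1/20; Zofia 2/15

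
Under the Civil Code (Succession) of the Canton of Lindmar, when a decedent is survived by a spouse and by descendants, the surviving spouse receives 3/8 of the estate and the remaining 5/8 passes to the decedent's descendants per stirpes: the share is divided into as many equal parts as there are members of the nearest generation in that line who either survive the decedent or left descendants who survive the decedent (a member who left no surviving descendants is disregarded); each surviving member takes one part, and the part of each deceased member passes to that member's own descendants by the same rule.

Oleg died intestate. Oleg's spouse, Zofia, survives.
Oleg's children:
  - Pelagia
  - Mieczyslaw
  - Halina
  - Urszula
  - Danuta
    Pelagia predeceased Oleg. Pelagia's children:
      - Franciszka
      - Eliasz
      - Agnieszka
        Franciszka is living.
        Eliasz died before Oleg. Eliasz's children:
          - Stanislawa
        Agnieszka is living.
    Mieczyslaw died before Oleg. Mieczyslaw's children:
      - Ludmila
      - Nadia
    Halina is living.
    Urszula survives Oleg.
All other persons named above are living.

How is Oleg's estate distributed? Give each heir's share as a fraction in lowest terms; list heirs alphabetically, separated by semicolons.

Agnieszka 1/24; Danuta 1/8; Franciszka 1/24; Halina 1/8; Ludmila 1/16; Nadia 1/16; Stanislawa 1/24; Urszula 1/8; Zofia 3/8

Zofia, as surviving spouse, takes 3/8.
The remaining 5/8 passes to Oleg's descendants per stirpes.
The 5/8 is divided into 5 equal shares of 1/8 among Pelagia, Mieczyslaw, Halina, Urszula, Danuta.
Pelagia predeceased; the 1/8 allotted to Pelagia's branch passes to Pelagia's issue by representation.
The 1/8 is divided into 3 equal shares of 1/24 among Franciszka, Eliasz, Agnieszka.
Franciszka is living and takes 1/24.
Eliasz predeceased; the 1/24 allotted to Eliasz's branch passes to Eliasz's issue by representation.
Stanislawa is the sole taker at this level and receives the full 1/24.
Agnieszka is living and takes 1/24.
Mieczyslaw predeceased; the 1/8 allotted to Mieczyslaw's branch passes to Mieczyslaw's issue by representation.
The 1/8 is divided into 2 equal shares of 1/16 among Ludmila, Nadia.
Ludmila is living and takes 1/16.
Nadia is living and takes 1/16.
Halina is living and takes 1/8.
Urszula is living and takes 1/8.
Danuta is living and takes 1/8.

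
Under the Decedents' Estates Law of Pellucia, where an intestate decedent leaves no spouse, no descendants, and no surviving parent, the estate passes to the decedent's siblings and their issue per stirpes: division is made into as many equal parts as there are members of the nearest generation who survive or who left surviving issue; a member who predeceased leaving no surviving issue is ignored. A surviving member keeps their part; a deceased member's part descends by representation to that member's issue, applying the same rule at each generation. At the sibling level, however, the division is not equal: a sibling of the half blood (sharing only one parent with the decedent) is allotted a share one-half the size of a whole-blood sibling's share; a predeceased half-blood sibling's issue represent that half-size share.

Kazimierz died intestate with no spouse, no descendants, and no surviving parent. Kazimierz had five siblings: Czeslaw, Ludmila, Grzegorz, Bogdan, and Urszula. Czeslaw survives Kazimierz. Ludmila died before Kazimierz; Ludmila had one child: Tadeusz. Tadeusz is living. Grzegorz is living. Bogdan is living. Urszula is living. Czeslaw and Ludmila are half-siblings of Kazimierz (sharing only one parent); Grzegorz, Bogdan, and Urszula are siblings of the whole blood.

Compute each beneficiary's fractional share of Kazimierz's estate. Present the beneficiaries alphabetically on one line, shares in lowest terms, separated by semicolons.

Bogdan 1/4; Czeslaw 1/8; Grzegorz 1/4; Tadeusz 1/8; Urszula 1/4

No spouse, descendants, or parent survives, so the estate passes to Kazimierz's siblings per stirpes.
Half-blood siblings count for one-half the weight of whole-blood siblings at the initial division.
Dividing 1 in proportion to weights (total weight 4): Czeslaw (weight 1/2) → 1/8; Ludmila (weight 1/2) → 1/8; Grzegorz (weight 1) → 1/4; Bogdan (weight 1) → 1/4; Urszula (weight 1) → 1/4.
Czeslaw is living and takes 1/8.
Ludmila predeceased; the 1/8 allotted to Ludmila's branch passes to Ludmila's issue by representation.
Tadeusz is the sole taker at this level and receives the full 1/8.
Grzegorz is living and takes 1/4.
Bogdan is living and takes 1/4.
Urszula is living and takes 1/4.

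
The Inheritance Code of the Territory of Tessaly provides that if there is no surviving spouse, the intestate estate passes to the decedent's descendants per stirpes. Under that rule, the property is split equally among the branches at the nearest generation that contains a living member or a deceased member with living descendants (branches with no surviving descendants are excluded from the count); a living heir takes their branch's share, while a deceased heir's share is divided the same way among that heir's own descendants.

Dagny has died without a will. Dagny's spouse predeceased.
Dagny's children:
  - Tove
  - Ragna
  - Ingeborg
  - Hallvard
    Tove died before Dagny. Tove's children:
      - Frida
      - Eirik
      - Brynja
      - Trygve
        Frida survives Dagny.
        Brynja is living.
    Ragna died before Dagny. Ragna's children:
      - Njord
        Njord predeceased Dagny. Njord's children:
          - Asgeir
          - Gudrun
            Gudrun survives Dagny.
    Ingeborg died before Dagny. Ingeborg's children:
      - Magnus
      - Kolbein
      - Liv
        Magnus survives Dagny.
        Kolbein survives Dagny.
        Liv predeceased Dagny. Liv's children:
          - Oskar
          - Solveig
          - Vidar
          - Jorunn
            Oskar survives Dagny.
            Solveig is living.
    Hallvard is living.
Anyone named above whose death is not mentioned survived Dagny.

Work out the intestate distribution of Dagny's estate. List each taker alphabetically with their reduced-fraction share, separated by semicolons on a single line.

Asgeir 1/8; Brynja 1/16; Eirik 1/16; Frida 1/16; Gudrun 1/8; Hallvard 1/4; Jorunn 1/48; Kolbein 1/12; Magnus 1/12; Oskar 1/48; Solveig 1/48; Trygve 1/16; Vidar 1/48

There is no surviving spouse, so the entire estate passes to Dagny's descendants per stirpes.
The estate is divided into 4 equal shares of 1/4 among Tove, Ragna, Ingeborg, Hallvard.
Tove predeceased; the 1/4 allotted to Tove's branch passes to Tove's issue by representation.
The 1/4 is divided into 4 equal shares of 1/16 among Frida, Eirik, Brynja, Trygve.
Frida is living and takes 1/16.
Eirik is living and takes 1/16.
Brynja is living and takes 1/16.
Trygve is living and takes 1/16.
Ragna predeceased; the 1/4 allotted to Ragna's branch passes to Ragna's issue by representation.
Njord's line is the sole branch at this level, so the full 1/4 passes to Njord's issue by representation.
The 1/4 is divided into 2 equal shares of 1/8 among Asgeir, Gudrun.
Asgeir is living and takes 1/8.
Gudrun is living and takes 1/8.
Ingeborg predeceased; the 1/4 allotted to Ingeborg's branch passes to Ingeborg's issue by representation.
The 1/4 is divided into 3 equal shares of 1/12 among Magnus, Kolbein, Liv.
Magnus is living and takes 1/12.
Kolbein is living and takes 1/12.
Liv predeceased; the 1/12 allotted to Liv's branch passes to Liv's issue by representation.
The 1/12 is divided into 4 equal shares of 1/48 among Oskar, Solveig, Vidar, Jorunn.
Oskar is living and takes 1/48.
Solveig is living and takes 1/48.
Vidar is living and takes 1/48.
Jorunn is living and takes 1/48.
Hallvard is living and takes 1/4.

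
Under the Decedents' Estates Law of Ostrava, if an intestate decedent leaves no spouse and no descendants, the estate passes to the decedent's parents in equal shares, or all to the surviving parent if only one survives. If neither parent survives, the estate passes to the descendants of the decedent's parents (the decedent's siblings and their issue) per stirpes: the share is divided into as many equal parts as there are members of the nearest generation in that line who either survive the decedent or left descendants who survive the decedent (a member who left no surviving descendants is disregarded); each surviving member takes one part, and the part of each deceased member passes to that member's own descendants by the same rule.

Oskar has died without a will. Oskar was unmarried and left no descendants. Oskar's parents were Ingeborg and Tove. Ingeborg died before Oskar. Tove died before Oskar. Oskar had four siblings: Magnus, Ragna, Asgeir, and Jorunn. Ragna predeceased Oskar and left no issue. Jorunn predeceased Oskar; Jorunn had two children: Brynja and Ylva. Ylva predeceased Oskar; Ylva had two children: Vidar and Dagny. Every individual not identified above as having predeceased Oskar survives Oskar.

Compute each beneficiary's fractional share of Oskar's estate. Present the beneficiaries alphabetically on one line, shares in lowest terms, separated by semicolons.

Asgeir 1/3; Brynja 1/6; Dagny 1/12; Magnus 1/3; Vidar 1/12

Neither parent survives and there are no descendants, so the estate passes to Oskar's siblings and their issue per stirpes.
Ragna left no surviving issue, so that branch lapses and is disregarded.
The estate is divided into 3 equal shares of 1/3 among Magnus, Asgeir, Jorunn.
Magnus is living and takes 1/3.
Asgeir is living and takes 1/3.
Jorunn predeceased; the 1/3 allotted to Jorunn's branch passes to Jorunn's issue by representation.
The 1/3 is divided into 2 equal shares of 1/6 among Brynja, Ylva.
Brynja is living and takes 1/6.
Ylva predeceased; the 1/6 allotted to Ylva's branch passes to Ylva's issue by representation.
The 1/6 is divided into 2 equal shares of 1/12 among Vidar, Dagny.
Vidar is living and takes 1/12.
Dagny is living and takes 1/12.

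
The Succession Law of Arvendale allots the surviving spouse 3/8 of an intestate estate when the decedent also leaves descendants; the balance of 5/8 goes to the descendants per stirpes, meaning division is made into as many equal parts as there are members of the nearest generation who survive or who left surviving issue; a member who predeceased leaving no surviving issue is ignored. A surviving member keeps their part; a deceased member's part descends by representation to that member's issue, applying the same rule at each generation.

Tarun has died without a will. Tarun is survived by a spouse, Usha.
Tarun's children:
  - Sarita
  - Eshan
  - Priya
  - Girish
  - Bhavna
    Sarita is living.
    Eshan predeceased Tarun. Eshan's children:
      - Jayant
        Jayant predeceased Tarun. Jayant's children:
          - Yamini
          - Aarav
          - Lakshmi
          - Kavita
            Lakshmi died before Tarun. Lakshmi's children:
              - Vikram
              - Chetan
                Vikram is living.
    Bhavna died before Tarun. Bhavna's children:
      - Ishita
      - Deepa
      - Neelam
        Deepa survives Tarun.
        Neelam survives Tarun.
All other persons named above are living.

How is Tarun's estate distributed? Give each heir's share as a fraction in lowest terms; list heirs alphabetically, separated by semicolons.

Aarav 1/32; Chetan 1/64; Deepa 1/24; Girish 1/8; Ishita 1/24; Kavita 1/32; Neelam 1/24; Priya 1/8; Sarita 1/8; Usha 3/8; Vikram 1/64; Yamini 1/32

Usha, as surviving spouse, takes 3/8.
The remaining 5/8 passes to Tarun's descendants per stirpes.
The 5/8 is divided into 5 equal shares of 1/8 among Sarita, Eshan, Priya, Girish, Bhavna.
Sarita is living and takes 1/8.
Eshan predeceased; the 1/8 allotted to Eshan's branch passes to Eshan's issue by representation.
Jayant's line is the sole branch at this level, so the full 1/8 passes to Jayant's issue by representation.
The 1/8 is divided into 4 equal shares of 1/32 among Yamini, Aarav, Lakshmi, Kavita.
Yamini is living and takes 1/32.
Aarav is living and takes 1/32.
Lakshmi predeceased; the 1/32 allotted to Lakshmi's branch passes to Lakshmi's issue by representation.
The 1/32 is divided into 2 equal shares of 1/64 among Vikram, Chetan.
Vikram is living and takes 1/64.
Chetan is living and takes 1/64.
Kavita is living and takes 1/32.
Priya is living and takes 1/8.
Girish is living and takes 1/8.
Bhavna predeceased; the 1/8 allotted to Bhavna's branch passes to Bhavna's issue by representation.
The 1/8 is divided into 3 equal shares of 1/24 among Ishita, Deepa, Neelam.
Ishita is living and takes 1/24.
Deepa is living and takes 1/24.
Neelam is living and takes 1/24.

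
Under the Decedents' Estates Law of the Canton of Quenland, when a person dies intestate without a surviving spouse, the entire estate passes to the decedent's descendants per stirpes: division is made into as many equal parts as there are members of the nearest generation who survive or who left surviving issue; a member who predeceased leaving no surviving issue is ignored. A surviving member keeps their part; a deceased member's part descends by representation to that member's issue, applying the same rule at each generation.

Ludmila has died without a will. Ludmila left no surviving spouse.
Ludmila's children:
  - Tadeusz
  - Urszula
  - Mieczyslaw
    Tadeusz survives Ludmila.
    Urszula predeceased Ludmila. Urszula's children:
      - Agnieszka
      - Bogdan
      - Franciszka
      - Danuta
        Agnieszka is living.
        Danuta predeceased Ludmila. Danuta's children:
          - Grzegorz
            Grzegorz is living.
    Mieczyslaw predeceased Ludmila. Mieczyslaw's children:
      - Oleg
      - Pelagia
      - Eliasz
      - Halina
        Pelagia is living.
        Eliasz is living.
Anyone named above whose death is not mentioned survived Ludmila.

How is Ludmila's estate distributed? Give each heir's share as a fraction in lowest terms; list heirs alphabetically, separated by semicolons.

Agnieszka 1/12; Bogdan 1/12; Eliasz 1/12; Franciszka 1/12; Grzegorz 1/12; Halina 1/12; Oleg 1/12; Pelagia 1/12; Tadeusz 1/3

There is no surviving spouse, so the entire estate passes to Ludmila's descendants per stirpes.
The estate is divided into 3 equal shares of 1/3 among Tadeusz, Urszula, Mieczyslaw.
Tadeusz is living and takes 1/3.
Urszula predeceased; the 1/3 allotted to Urszula's branch passes to Urszula's issue by representation.
The 1/3 is divided into 4 equal shares of 1/12 among Agnieszka, Bogdan, Franciszka, Danuta.
Agnieszka is living and takes 1/12.
Bogdan is living and takes 1/12.
Franciszka is living and takes 1/12.
Danuta predeceased; the 1/12 allotted to Danuta's branch passes to Danuta's issue by representation.
Grzegorz is the sole taker at this level and receives the full 1/12.
Mieczyslaw predeceased; the 1/3 allotted to Mieczyslaw's branch passes to Mieczyslaw's issue by representation.
The 1/3 is divided into 4 equal shares of 1/12 among Oleg, Pelagia, Eliasz, Halina.
Oleg is living and takes 1/12.
Pelagia is living and takes 1/12.
Eliasz is living and takes 1/12.
Halina is living and takes 1/12.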